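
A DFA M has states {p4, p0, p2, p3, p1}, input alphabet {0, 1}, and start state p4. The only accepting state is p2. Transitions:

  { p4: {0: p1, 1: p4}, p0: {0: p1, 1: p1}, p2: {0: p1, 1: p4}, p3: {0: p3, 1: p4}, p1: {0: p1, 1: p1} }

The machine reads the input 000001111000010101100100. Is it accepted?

p4 → p1 → p1 → p1 → p1 → p1 → p1 → p1 → p1 → p1 → p1 → p1 → p1 → p1 → p1 → p1 → p1 → p1 → p1 → p1 → p1 → p1 → p1 → p1 → p1
End state p1 is not accepting.

No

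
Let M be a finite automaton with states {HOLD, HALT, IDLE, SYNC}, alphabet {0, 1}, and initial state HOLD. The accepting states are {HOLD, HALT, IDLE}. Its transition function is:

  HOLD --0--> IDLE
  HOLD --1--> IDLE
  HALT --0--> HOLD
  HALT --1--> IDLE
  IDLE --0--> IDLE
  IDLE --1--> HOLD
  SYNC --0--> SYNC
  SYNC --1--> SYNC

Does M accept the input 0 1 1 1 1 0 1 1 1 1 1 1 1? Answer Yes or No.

Yes

start at HOLD
read '0': HOLD → IDLE
read '1': IDLE → HOLD
read '1': HOLD → IDLE
read '1': IDLE → HOLD
read '1': HOLD → IDLE
read '0': IDLE → IDLE
read '1': IDLE → HOLD
read '1': HOLD → IDLE
read '1': IDLE → HOLD
read '1': HOLD → IDLE
read '1': IDLE → HOLD
read '1': HOLD → IDLE
read '1': IDLE → HOLD
End state HOLD is accepting.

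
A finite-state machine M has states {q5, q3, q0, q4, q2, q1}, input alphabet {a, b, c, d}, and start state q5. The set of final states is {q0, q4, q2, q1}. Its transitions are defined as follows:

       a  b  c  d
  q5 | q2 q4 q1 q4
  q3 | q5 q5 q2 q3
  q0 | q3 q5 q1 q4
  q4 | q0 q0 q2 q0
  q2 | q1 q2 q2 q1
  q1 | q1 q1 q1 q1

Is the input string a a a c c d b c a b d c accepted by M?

start at q5
read 'a': q5 → q2
read 'a': q2 → q1
read 'a': q1 → q1
read 'c': q1 → q1
read 'c': q1 → q1
read 'd': q1 → q1
read 'b': q1 → q1
read 'c': q1 → q1
read 'a': q1 → q1
read 'b': q1 → q1
read 'd': q1 → q1
read 'c': q1 → q1
End state q1 is accepting.

Yes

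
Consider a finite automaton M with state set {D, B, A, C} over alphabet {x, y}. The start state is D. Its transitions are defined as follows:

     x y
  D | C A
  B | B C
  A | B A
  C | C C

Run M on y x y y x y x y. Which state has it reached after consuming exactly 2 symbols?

Trace: D -y-> A -x-> B
After 2 symbols: B.

B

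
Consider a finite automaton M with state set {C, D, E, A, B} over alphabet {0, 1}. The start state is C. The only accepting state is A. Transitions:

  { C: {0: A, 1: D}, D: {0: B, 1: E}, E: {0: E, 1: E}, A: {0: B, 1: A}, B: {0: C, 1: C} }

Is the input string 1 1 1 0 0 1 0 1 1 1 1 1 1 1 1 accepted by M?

No

start at C
read '1': C → D
read '1': D → E
read '1': E → E
read '0': E → E
read '0': E → E
read '1': E → E
read '0': E → E
read '1': E → E
read '1': E → E
read '1': E → E
read '1': E → E
read '1': E → E
read '1': E → E
read '1': E → E
read '1': E → E
End state E is not accepting.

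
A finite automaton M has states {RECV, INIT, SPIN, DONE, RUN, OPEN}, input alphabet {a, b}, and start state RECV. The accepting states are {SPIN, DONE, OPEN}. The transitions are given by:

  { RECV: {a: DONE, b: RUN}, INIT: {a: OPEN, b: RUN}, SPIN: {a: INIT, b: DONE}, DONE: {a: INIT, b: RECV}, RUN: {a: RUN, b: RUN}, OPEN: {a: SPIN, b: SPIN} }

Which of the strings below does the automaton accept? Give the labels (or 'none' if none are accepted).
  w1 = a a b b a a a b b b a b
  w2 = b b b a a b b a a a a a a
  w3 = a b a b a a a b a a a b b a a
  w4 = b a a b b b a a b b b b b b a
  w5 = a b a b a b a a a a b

w5

w1:
  start at RECV
  read 'a': RECV → DONE
  read 'a': DONE → INIT
  read 'b': INIT → RUN
  read 'b': RUN → RUN
  read 'a': RUN → RUN
  read 'a': RUN → RUN
  read 'a': RUN → RUN
  read 'b': RUN → RUN
  read 'b': RUN → RUN
  read 'b': RUN → RUN
  read 'a': RUN → RUN
  read 'b': RUN → RUN
  end RUN, rejected
w2:
  start at RECV
  read 'b': RECV → RUN
  read 'b': RUN → RUN
  read 'b': RUN → RUN
  read 'a': RUN → RUN
  read 'a': RUN → RUN
  read 'b': RUN → RUN
  read 'b': RUN → RUN
  read 'a': RUN → RUN
  read 'a': RUN → RUN
  read 'a': RUN → RUN
  read 'a': RUN → RUN
  read 'a': RUN → RUN
  read 'a': RUN → RUN
  end RUN, rejected
w3:
  start at RECV
  read 'a': RECV → DONE
  read 'b': DONE → RECV
  read 'a': RECV → DONE
  read 'b': DONE → RECV
  read 'a': RECV → DONE
  read 'a': DONE → INIT
  read 'a': INIT → OPEN
  read 'b': OPEN → SPIN
  read 'a': SPIN → INIT
  read 'a': INIT → OPEN
  read 'a': OPEN → SPIN
  read 'b': SPIN → DONE
  read 'b': DONE → RECV
  read 'a': RECV → DONE
  read 'a': DONE → INIT
  end INIT, rejected
w4:
  start at RECV
  read 'b': RECV → RUN
  read 'a': RUN → RUN
  read 'a': RUN → RUN
  read 'b': RUN → RUN
  read 'b': RUN → RUN
  read 'b': RUN → RUN
  read 'a': RUN → RUN
  read 'a': RUN → RUN
  read 'b': RUN → RUN
  read 'b': RUN → RUN
  read 'b': RUN → RUN
  read 'b': RUN → RUN
  read 'b': RUN → RUN
  read 'b': RUN → RUN
  read 'a': RUN → RUN
  end RUN, rejected
w5:
  start at RECV
  read 'a': RECV → DONE
  read 'b': DONE → RECV
  read 'a': RECV → DONE
  read 'b': DONE → RECV
  read 'a': RECV → DONE
  read 'b': DONE → RECV
  read 'a': RECV → DONE
  read 'a': DONE → INIT
  read 'a': INIT → OPEN
  read 'a': OPEN → SPIN
  read 'b': SPIN → DONE
  end DONE, accepted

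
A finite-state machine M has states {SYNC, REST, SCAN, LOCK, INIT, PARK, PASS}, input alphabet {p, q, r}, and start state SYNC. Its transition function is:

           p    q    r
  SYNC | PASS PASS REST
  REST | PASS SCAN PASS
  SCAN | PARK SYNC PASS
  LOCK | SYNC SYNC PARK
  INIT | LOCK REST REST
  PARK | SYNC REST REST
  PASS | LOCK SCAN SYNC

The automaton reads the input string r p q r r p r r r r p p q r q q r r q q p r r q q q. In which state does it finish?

PASS

start at SYNC
read 'r': SYNC → REST
read 'p': REST → PASS
read 'q': PASS → SCAN
read 'r': SCAN → PASS
read 'r': PASS → SYNC
read 'p': SYNC → PASS
read 'r': PASS → SYNC
read 'r': SYNC → REST
read 'r': REST → PASS
read 'r': PASS → SYNC
read 'p': SYNC → PASS
read 'p': PASS → LOCK
read 'q': LOCK → SYNC
read 'r': SYNC → REST
read 'q': REST → SCAN
read 'q': SCAN → SYNC
read 'r': SYNC → REST
read 'r': REST → PASS
read 'q': PASS → SCAN
read 'q': SCAN → SYNC
read 'p': SYNC → PASS
read 'r': PASS → SYNC
read 'r': SYNC → REST
read 'q': REST → SCAN
read 'q': SCAN → SYNC
read 'q': SYNC → PASS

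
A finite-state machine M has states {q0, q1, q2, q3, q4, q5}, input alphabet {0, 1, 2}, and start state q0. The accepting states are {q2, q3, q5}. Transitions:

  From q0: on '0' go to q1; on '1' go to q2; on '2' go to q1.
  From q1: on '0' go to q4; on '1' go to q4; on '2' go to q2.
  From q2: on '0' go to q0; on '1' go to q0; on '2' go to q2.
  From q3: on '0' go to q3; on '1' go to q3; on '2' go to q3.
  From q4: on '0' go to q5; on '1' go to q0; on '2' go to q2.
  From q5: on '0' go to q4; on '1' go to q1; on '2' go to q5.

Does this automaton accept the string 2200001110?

No

q0 → q1 → q2 → q0 → q1 → q4 → q5 → q1 → q4 → q0 → q1
End state q1 is not accepting.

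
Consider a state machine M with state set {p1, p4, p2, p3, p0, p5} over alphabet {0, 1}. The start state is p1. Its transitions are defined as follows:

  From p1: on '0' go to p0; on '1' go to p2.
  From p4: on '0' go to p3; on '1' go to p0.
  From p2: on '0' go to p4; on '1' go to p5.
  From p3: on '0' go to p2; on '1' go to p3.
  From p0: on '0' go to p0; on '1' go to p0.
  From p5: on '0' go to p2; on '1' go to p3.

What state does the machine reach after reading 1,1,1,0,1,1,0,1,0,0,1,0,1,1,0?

start at p1
read '1': p1 → p2
read '1': p2 → p5
read '1': p5 → p3
read '0': p3 → p2
read '1': p2 → p5
read '1': p5 → p3
read '0': p3 → p2
read '1': p2 → p5
read '0': p5 → p2
read '0': p2 → p4
read '1': p4 → p0
read '0': p0 → p0
read '1': p0 → p0
read '1': p0 → p0
read '0': p0 → p0

p0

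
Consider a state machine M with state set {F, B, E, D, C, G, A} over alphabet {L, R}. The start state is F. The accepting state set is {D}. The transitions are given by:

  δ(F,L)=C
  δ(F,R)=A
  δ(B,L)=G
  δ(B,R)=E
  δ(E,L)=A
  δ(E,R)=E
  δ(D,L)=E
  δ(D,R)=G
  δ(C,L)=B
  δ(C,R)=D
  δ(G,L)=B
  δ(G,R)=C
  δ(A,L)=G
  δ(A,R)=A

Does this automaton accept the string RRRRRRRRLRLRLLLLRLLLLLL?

No

start at F
read 'R': F → A
read 'R': A → A
read 'R': A → A
read 'R': A → A
read 'R': A → A
read 'R': A → A
read 'R': A → A
read 'R': A → A
read 'L': A → G
read 'R': G → C
read 'L': C → B
read 'R': B → E
read 'L': E → A
read 'L': A → G
read 'L': G → B
read 'L': B → G
read 'R': G → C
read 'L': C → B
read 'L': B → G
read 'L': G → B
read 'L': B → G
read 'L': G → B
read 'L': B → G
End state G is not accepting.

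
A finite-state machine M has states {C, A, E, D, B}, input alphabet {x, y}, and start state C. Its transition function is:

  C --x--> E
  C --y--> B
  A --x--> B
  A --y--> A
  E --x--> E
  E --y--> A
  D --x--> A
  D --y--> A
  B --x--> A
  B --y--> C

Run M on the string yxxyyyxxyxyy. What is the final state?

start at C
read 'y': C → B
read 'x': B → A
read 'x': A → B
read 'y': B → C
read 'y': C → B
read 'y': B → C
read 'x': C → E
read 'x': E → E
read 'y': E → A
read 'x': A → B
read 'y': B → C
read 'y': C → B

B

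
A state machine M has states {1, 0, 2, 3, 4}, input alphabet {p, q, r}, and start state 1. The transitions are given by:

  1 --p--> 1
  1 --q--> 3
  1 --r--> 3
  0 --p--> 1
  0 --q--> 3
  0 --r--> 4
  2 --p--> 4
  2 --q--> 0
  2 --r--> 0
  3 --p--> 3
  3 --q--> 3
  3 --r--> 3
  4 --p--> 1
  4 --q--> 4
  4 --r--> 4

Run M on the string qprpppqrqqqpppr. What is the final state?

Trace: 1 -q-> 3 -p-> 3 -r-> 3 -p-> 3 -p-> 3 -p-> 3 -q-> 3 -r-> 3 -q-> 3 -q-> 3 -q-> 3 -p-> 3 -p-> 3 -p-> 3 -r-> 3

3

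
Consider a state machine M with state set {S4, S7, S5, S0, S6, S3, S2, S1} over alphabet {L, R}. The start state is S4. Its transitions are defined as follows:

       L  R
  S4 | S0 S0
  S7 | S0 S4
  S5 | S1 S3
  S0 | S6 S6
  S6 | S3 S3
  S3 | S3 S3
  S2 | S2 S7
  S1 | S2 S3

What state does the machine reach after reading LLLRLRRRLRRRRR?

S3

start at S4
read 'L': S4 → S0
read 'L': S0 → S6
read 'L': S6 → S3
read 'R': S3 → S3
read 'L': S3 → S3
read 'R': S3 → S3
read 'R': S3 → S3
read 'R': S3 → S3
read 'L': S3 → S3
read 'R': S3 → S3
read 'R': S3 → S3
read 'R': S3 → S3
read 'R': S3 → S3
read 'R': S3 → S3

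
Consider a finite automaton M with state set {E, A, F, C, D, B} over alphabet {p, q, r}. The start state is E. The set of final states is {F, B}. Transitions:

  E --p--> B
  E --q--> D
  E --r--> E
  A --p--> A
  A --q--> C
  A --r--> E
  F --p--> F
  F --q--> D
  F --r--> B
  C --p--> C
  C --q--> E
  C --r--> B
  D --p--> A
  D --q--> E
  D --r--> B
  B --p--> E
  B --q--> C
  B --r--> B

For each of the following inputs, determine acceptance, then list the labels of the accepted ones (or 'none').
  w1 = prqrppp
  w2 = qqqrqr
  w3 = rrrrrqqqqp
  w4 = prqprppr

w1: Trace: E -p-> B -r-> B -q-> C -r-> B -p-> E -p-> B -p-> E  → end E, rejected
w2: Trace: E -q-> D -q-> E -q-> D -r-> B -q-> C -r-> B  → end B, accepted
w3: Trace: E -r-> E -r-> E -r-> E -r-> E -r-> E -q-> D -q-> E -q-> D -q-> E -p-> B  → end B, accepted
w4: Trace: E -p-> B -r-> B -q-> C -p-> C -r-> B -p-> E -p-> B -r-> B  → end B, accepted

w2, w3, w4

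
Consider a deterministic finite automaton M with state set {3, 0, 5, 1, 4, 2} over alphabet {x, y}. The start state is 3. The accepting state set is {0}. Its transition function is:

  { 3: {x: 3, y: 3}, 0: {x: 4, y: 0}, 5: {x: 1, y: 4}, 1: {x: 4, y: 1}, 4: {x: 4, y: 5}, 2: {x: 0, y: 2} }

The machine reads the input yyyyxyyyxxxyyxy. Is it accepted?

No

start at 3
read 'y': 3 → 3
read 'y': 3 → 3
read 'y': 3 → 3
read 'y': 3 → 3
read 'x': 3 → 3
read 'y': 3 → 3
read 'y': 3 → 3
read 'y': 3 → 3
read 'x': 3 → 3
read 'x': 3 → 3
read 'x': 3 → 3
read 'y': 3 → 3
read 'y': 3 → 3
read 'x': 3 → 3
read 'y': 3 → 3
End state 3 is not accepting.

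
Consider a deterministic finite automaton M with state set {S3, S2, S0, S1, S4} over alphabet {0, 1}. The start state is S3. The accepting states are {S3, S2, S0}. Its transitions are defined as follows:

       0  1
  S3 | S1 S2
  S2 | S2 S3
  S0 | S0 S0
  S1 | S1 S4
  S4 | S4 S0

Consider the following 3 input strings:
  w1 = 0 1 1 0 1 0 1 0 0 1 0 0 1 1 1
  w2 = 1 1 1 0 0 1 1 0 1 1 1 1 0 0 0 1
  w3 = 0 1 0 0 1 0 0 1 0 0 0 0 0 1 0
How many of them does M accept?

w1:
  start at S3
  read '0': S3 → S1
  read '1': S1 → S4
  read '1': S4 → S0
  read '0': S0 → S0
  read '1': S0 → S0
  read '0': S0 → S0
  read '1': S0 → S0
  read '0': S0 → S0
  read '0': S0 → S0
  read '1': S0 → S0
  read '0': S0 → S0
  read '0': S0 → S0
  read '1': S0 → S0
  read '1': S0 → S0
  read '1': S0 → S0
  end S0, accepted
w2:
  start at S3
  read '1': S3 → S2
  read '1': S2 → S3
  read '1': S3 → S2
  read '0': S2 → S2
  read '0': S2 → S2
  read '1': S2 → S3
  read '1': S3 → S2
  read '0': S2 → S2
  read '1': S2 → S3
  read '1': S3 → S2
  read '1': S2 → S3
  read '1': S3 → S2
  read '0': S2 → S2
  read '0': S2 → S2
  read '0': S2 → S2
  read '1': S2 → S3
  end S3, accepted
w3:
  start at S3
  read '0': S3 → S1
  read '1': S1 → S4
  read '0': S4 → S4
  read '0': S4 → S4
  read '1': S4 → S0
  read '0': S0 → S0
  read '0': S0 → S0
  read '1': S0 → S0
  read '0': S0 → S0
  read '0': S0 → S0
  read '0': S0 → S0
  read '0': S0 → S0
  read '0': S0 → S0
  read '1': S0 → S0
  read '0': S0 → S0
  end S0, accepted

3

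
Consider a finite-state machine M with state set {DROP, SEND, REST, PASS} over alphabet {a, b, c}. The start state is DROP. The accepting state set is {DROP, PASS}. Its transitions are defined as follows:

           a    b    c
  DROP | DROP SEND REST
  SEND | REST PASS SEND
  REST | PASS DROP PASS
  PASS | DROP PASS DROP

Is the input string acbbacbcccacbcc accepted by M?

start at DROP
read 'a': DROP → DROP
read 'c': DROP → REST
read 'b': REST → DROP
read 'b': DROP → SEND
read 'a': SEND → REST
read 'c': REST → PASS
read 'b': PASS → PASS
read 'c': PASS → DROP
read 'c': DROP → REST
read 'c': REST → PASS
read 'a': PASS → DROP
read 'c': DROP → REST
read 'b': REST → DROP
read 'c': DROP → REST
read 'c': REST → PASS
End state PASS is accepting.

Yes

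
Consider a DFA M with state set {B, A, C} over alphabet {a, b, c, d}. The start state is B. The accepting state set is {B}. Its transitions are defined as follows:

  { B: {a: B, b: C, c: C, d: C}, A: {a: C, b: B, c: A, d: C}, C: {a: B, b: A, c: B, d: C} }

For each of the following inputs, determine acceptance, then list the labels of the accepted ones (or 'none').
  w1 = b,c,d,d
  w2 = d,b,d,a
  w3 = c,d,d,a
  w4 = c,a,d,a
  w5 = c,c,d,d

w1:
  start at B
  read 'b': B → C
  read 'c': C → B
  read 'd': B → C
  read 'd': C → C
  end C, rejected
w2:
  start at B
  read 'd': B → C
  read 'b': C → A
  read 'd': A → C
  read 'a': C → B
  end B, accepted
w3:
  start at B
  read 'c': B → C
  read 'd': C → C
  read 'd': C → C
  read 'a': C → B
  end B, accepted
w4:
  start at B
  read 'c': B → C
  read 'a': C → B
  read 'd': B → C
  read 'a': C → B
  end B, accepted
w5:
  start at B
  read 'c': B → C
  read 'c': C → B
  read 'd': B → C
  read 'd': C → C
  end C, rejected

w2, w3, w4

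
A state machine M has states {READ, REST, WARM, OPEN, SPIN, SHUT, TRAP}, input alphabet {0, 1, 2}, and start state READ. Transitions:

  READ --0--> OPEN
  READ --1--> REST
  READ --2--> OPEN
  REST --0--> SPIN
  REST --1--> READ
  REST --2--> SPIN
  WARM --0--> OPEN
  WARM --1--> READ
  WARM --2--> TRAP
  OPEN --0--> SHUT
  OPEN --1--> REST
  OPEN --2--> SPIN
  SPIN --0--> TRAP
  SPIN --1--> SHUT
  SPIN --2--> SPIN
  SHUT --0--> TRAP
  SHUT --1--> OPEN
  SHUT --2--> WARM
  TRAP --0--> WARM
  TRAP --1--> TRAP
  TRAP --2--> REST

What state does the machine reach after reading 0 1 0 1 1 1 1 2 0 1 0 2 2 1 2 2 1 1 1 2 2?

SPIN

Trace: READ -0-> OPEN -1-> REST -0-> SPIN -1-> SHUT -1-> OPEN -1-> REST -1-> READ -2-> OPEN -0-> SHUT -1-> OPEN -0-> SHUT -2-> WARM -2-> TRAP -1-> TRAP -2-> REST -2-> SPIN -1-> SHUT -1-> OPEN -1-> REST -2-> SPIN -2-> SPIN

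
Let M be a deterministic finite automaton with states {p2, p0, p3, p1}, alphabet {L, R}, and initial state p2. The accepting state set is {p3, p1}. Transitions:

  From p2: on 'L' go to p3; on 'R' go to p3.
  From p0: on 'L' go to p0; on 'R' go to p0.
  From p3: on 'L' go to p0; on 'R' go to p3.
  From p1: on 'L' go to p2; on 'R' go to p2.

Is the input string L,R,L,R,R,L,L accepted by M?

p2 → p3 → p3 → p0 → p0 → p0 → p0 → p0
End state p0 is not accepting.

No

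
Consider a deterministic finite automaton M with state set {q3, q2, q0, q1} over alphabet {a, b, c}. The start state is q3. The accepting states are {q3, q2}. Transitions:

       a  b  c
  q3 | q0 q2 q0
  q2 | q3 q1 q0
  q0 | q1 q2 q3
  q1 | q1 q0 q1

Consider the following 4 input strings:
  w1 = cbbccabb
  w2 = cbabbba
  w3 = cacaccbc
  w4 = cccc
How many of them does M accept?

w1: q3 → q0 → q2 → q1 → q1 → q1 → q1 → q0 → q2  → end q2, accepted
w2: q3 → q0 → q2 → q3 → q2 → q1 → q0 → q1  → end q1, rejected
w3: q3 → q0 → q1 → q1 → q1 → q1 → q1 → q0 → q3  → end q3, accepted
w4: q3 → q0 → q3 → q0 → q3  → end q3, accepted

3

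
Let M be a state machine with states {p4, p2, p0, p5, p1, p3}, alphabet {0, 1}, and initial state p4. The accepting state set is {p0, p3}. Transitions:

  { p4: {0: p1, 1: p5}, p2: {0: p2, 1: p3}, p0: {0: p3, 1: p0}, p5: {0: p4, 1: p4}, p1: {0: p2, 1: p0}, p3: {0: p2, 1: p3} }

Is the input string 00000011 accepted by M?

Yes

p4 → p1 → p2 → p2 → p2 → p2 → p2 → p3 → p3
End state p3 is accepting.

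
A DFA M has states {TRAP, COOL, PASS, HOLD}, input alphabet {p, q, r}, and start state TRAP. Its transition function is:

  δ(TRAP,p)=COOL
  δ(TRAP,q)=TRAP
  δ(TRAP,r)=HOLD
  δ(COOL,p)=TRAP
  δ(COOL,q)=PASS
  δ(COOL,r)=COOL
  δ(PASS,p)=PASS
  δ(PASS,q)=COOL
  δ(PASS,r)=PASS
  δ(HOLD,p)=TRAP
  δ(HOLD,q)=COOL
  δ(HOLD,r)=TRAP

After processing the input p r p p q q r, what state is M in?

COOL

TRAP → COOL → COOL → TRAP → COOL → PASS → COOL → COOL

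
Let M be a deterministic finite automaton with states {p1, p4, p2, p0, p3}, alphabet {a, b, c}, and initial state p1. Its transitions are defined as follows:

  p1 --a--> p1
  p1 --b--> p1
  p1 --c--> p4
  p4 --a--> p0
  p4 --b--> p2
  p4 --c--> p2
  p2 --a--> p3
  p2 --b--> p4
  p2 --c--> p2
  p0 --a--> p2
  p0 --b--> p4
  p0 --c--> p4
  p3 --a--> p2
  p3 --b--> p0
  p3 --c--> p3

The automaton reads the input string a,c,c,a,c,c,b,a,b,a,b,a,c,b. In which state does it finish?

p2

start at p1
read 'a': p1 → p1
read 'c': p1 → p4
read 'c': p4 → p2
read 'a': p2 → p3
read 'c': p3 → p3
read 'c': p3 → p3
read 'b': p3 → p0
read 'a': p0 → p2
read 'b': p2 → p4
read 'a': p4 → p0
read 'b': p0 → p4
read 'a': p4 → p0
read 'c': p0 → p4
read 'b': p4 → p2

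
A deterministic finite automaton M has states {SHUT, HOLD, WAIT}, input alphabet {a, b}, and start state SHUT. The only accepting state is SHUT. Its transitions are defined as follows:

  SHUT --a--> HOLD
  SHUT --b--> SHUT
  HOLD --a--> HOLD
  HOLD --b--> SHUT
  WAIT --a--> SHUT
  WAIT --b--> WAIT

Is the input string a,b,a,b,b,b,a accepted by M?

No

start at SHUT
read 'a': SHUT → HOLD
read 'b': HOLD → SHUT
read 'a': SHUT → HOLD
read 'b': HOLD → SHUT
read 'b': SHUT → SHUT
read 'b': SHUT → SHUT
read 'a': SHUT → HOLD
End state HOLD is not accepting.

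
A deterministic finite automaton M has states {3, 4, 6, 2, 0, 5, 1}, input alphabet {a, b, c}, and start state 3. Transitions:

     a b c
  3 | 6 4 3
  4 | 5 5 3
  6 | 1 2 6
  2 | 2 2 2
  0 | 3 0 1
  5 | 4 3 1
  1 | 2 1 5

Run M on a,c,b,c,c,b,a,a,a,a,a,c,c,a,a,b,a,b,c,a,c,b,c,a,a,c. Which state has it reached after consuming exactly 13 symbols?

start at 3
read 'a': 3 → 6
read 'c': 6 → 6
read 'b': 6 → 2
read 'c': 2 → 2
read 'c': 2 → 2
read 'b': 2 → 2
read 'a': 2 → 2
read 'a': 2 → 2
read 'a': 2 → 2
read 'a': 2 → 2
read 'a': 2 → 2
read 'c': 2 → 2
read 'c': 2 → 2
After 13 symbols: 2.

2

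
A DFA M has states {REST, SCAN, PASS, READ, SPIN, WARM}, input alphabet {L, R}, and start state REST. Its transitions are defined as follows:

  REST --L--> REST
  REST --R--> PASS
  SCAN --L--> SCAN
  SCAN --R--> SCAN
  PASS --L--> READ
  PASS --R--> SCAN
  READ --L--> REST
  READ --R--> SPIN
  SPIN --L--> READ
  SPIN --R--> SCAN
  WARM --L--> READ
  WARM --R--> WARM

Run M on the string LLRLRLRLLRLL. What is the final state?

REST → REST → REST → PASS → READ → SPIN → READ → SPIN → READ → REST → PASS → READ → REST

REST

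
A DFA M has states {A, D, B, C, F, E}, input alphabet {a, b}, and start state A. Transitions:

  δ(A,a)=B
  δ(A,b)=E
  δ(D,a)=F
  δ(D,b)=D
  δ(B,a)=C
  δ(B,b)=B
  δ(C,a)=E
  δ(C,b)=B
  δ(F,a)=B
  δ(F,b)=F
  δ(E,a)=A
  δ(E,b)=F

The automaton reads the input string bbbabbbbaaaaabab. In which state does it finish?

B

Trace: A -b-> E -b-> F -b-> F -a-> B -b-> B -b-> B -b-> B -b-> B -a-> C -a-> E -a-> A -a-> B -a-> C -b-> B -a-> C -b-> B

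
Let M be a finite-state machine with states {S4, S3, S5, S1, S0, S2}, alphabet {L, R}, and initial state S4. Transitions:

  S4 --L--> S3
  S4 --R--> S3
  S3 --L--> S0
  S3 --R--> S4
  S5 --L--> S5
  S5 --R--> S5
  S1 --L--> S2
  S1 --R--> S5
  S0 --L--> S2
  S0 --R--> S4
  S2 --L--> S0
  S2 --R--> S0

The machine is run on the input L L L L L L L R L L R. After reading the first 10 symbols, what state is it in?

S0

start at S4
read 'L': S4 → S3
read 'L': S3 → S0
read 'L': S0 → S2
read 'L': S2 → S0
read 'L': S0 → S2
read 'L': S2 → S0
read 'L': S0 → S2
read 'R': S2 → S0
read 'L': S0 → S2
read 'L': S2 → S0
After 10 symbols: S0.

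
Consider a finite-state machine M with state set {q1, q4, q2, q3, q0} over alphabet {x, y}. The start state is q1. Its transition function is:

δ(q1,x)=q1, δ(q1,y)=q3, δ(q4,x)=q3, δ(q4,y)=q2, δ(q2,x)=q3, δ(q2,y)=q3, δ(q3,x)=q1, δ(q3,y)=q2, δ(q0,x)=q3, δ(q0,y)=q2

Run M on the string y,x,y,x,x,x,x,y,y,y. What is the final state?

q3

start at q1
read 'y': q1 → q3
read 'x': q3 → q1
read 'y': q1 → q3
read 'x': q3 → q1
read 'x': q1 → q1
read 'x': q1 → q1
read 'x': q1 → q1
read 'y': q1 → q3
read 'y': q3 → q2
read 'y': q2 → q3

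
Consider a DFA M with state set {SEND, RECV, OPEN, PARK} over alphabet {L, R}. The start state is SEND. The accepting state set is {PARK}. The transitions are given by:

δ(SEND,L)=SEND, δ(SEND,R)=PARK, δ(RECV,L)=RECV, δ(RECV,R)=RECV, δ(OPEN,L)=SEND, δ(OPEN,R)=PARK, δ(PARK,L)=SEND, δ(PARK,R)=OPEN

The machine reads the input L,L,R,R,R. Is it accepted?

SEND → SEND → SEND → PARK → OPEN → PARK
End state PARK is accepting.

Yes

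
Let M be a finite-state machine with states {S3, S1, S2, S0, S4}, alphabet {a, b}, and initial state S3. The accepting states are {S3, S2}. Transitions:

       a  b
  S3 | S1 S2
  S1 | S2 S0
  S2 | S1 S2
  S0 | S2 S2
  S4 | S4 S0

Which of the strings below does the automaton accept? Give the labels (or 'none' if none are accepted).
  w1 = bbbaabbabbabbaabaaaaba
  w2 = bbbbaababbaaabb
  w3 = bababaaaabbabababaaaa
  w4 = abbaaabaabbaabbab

w1: S3 → S2 → S2 → S2 → S1 → S2 → S2 → S2 → S1 → S0 → S2 → S1 → S0 → S2 → S1 → S2 → S2 → S1 → S2 → S1 → S2 → S2 → S1  → end S1, rejected
w2: S3 → S2 → S2 → S2 → S2 → S1 → S2 → S2 → S1 → S0 → S2 → S1 → S2 → S1 → S0 → S2  → end S2, accepted
w3: S3 → S2 → S1 → S0 → S2 → S2 → S1 → S2 → S1 → S2 → S2 → S2 → S1 → S0 → S2 → S2 → S1 → S0 → S2 → S1 → S2 → S1  → end S1, rejected
w4: S3 → S1 → S0 → S2 → S1 → S2 → S1 → S0 → S2 → S1 → S0 → S2 → S1 → S2 → S2 → S2 → S1 → S0  → end S0, rejected

w2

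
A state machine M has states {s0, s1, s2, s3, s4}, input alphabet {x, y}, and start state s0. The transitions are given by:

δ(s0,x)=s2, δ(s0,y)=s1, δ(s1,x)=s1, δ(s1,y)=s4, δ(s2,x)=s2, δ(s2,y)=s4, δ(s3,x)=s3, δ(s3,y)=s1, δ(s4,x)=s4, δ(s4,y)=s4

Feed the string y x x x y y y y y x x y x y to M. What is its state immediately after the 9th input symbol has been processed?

start at s0
read 'y': s0 → s1
read 'x': s1 → s1
read 'x': s1 → s1
read 'x': s1 → s1
read 'y': s1 → s4
read 'y': s4 → s4
read 'y': s4 → s4
read 'y': s4 → s4
read 'y': s4 → s4
After 9 symbols: s4.

s4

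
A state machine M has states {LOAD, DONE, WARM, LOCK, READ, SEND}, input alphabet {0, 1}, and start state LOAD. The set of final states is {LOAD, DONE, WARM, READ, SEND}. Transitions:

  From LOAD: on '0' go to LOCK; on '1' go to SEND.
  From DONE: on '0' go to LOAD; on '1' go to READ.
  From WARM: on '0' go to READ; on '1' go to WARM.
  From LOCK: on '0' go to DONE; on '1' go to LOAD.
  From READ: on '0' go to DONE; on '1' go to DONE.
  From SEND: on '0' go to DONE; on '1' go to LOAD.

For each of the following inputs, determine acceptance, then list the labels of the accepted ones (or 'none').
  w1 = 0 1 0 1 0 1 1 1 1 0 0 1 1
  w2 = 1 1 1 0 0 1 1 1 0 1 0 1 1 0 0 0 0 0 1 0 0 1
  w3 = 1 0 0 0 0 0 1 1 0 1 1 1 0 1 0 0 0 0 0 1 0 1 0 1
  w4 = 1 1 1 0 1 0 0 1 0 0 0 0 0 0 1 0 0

w1:
  start at LOAD
  read '0': LOAD → LOCK
  read '1': LOCK → LOAD
  read '0': LOAD → LOCK
  read '1': LOCK → LOAD
  read '0': LOAD → LOCK
  read '1': LOCK → LOAD
  read '1': LOAD → SEND
  read '1': SEND → LOAD
  read '1': LOAD → SEND
  read '0': SEND → DONE
  read '0': DONE → LOAD
  read '1': LOAD → SEND
  read '1': SEND → LOAD
  end LOAD, accepted
w2:
  start at LOAD
  read '1': LOAD → SEND
  read '1': SEND → LOAD
  read '1': LOAD → SEND
  read '0': SEND → DONE
  read '0': DONE → LOAD
  read '1': LOAD → SEND
  read '1': SEND → LOAD
  read '1': LOAD → SEND
  read '0': SEND → DONE
  read '1': DONE → READ
  read '0': READ → DONE
  read '1': DONE → READ
  read '1': READ → DONE
  read '0': DONE → LOAD
  read '0': LOAD → LOCK
  read '0': LOCK → DONE
  read '0': DONE → LOAD
  read '0': LOAD → LOCK
  read '1': LOCK → LOAD
  read '0': LOAD → LOCK
  read '0': LOCK → DONE
  read '1': DONE → READ
  end READ, accepted
w3:
  start at LOAD
  read '1': LOAD → SEND
  read '0': SEND → DONE
  read '0': DONE → LOAD
  read '0': LOAD → LOCK
  read '0': LOCK → DONE
  read '0': DONE → LOAD
  read '1': LOAD → SEND
  read '1': SEND → LOAD
  read '0': LOAD → LOCK
  read '1': LOCK → LOAD
  read '1': LOAD → SEND
  read '1': SEND → LOAD
  read '0': LOAD → LOCK
  read '1': LOCK → LOAD
  read '0': LOAD → LOCK
  read '0': LOCK → DONE
  read '0': DONE → LOAD
  read '0': LOAD → LOCK
  read '0': LOCK → DONE
  read '1': DONE → READ
  read '0': READ → DONE
  read '1': DONE → READ
  read '0': READ → DONE
  read '1': DONE → READ
  end READ, accepted
w4:
  start at LOAD
  read '1': LOAD → SEND
  read '1': SEND → LOAD
  read '1': LOAD → SEND
  read '0': SEND → DONE
  read '1': DONE → READ
  read '0': READ → DONE
  read '0': DONE → LOAD
  read '1': LOAD → SEND
  read '0': SEND → DONE
  read '0': DONE → LOAD
  read '0': LOAD → LOCK
  read '0': LOCK → DONE
  read '0': DONE → LOAD
  read '0': LOAD → LOCK
  read '1': LOCK → LOAD
  read '0': LOAD → LOCK
  read '0': LOCK → DONE
  end DONE, accepted

w1, w2, w3, w4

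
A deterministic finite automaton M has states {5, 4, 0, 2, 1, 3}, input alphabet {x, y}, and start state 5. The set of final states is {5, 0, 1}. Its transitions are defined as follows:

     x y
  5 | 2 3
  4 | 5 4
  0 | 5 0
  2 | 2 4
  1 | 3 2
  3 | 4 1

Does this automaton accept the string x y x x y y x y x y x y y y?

No

start at 5
read 'x': 5 → 2
read 'y': 2 → 4
read 'x': 4 → 5
read 'x': 5 → 2
read 'y': 2 → 4
read 'y': 4 → 4
read 'x': 4 → 5
read 'y': 5 → 3
read 'x': 3 → 4
read 'y': 4 → 4
read 'x': 4 → 5
read 'y': 5 → 3
read 'y': 3 → 1
read 'y': 1 → 2
End state 2 is not accepting.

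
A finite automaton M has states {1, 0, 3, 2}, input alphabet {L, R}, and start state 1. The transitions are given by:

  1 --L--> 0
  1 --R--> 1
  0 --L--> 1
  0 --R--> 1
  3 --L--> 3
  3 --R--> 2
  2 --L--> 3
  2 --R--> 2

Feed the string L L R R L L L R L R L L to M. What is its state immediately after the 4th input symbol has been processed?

1

1 → 0 → 1 → 1 → 1
After 4 symbols: 1.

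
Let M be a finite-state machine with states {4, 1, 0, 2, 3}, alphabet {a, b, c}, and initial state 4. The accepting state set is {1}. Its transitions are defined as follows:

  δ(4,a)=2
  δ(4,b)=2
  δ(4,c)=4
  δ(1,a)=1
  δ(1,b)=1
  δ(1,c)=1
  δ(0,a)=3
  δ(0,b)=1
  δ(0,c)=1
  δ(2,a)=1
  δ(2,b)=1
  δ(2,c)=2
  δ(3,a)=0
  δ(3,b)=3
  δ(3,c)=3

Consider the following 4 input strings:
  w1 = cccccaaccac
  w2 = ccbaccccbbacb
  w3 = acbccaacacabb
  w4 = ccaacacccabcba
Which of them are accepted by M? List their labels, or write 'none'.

w1, w2, w3, w4

w1:
  start at 4
  read 'c': 4 → 4
  read 'c': 4 → 4
  read 'c': 4 → 4
  read 'c': 4 → 4
  read 'c': 4 → 4
  read 'a': 4 → 2
  read 'a': 2 → 1
  read 'c': 1 → 1
  read 'c': 1 → 1
  read 'a': 1 → 1
  read 'c': 1 → 1
  end 1, accepted
w2:
  start at 4
  read 'c': 4 → 4
  read 'c': 4 → 4
  read 'b': 4 → 2
  read 'a': 2 → 1
  read 'c': 1 → 1
  read 'c': 1 → 1
  read 'c': 1 → 1
  read 'c': 1 → 1
  read 'b': 1 → 1
  read 'b': 1 → 1
  read 'a': 1 → 1
  read 'c': 1 → 1
  read 'b': 1 → 1
  end 1, accepted
w3:
  start at 4
  read 'a': 4 → 2
  read 'c': 2 → 2
  read 'b': 2 → 1
  read 'c': 1 → 1
  read 'c': 1 → 1
  read 'a': 1 → 1
  read 'a': 1 → 1
  read 'c': 1 → 1
  read 'a': 1 → 1
  read 'c': 1 → 1
  read 'a': 1 → 1
  read 'b': 1 → 1
  read 'b': 1 → 1
  end 1, accepted
w4:
  start at 4
  read 'c': 4 → 4
  read 'c': 4 → 4
  read 'a': 4 → 2
  read 'a': 2 → 1
  read 'c': 1 → 1
  read 'a': 1 → 1
  read 'c': 1 → 1
  read 'c': 1 → 1
  read 'c': 1 → 1
  read 'a': 1 → 1
  read 'b': 1 → 1
  read 'c': 1 → 1
  read 'b': 1 → 1
  read 'a': 1 → 1
  end 1, accepted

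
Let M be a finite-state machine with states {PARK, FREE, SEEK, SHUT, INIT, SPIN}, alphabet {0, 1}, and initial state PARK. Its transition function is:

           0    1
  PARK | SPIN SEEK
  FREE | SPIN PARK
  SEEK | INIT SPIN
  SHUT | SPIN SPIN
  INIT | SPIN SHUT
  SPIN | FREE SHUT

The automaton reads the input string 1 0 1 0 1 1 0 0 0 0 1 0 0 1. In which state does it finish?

PARK

start at PARK
read '1': PARK → SEEK
read '0': SEEK → INIT
read '1': INIT → SHUT
read '0': SHUT → SPIN
read '1': SPIN → SHUT
read '1': SHUT → SPIN
read '0': SPIN → FREE
read '0': FREE → SPIN
read '0': SPIN → FREE
read '0': FREE → SPIN
read '1': SPIN → SHUT
read '0': SHUT → SPIN
read '0': SPIN → FREE
read '1': FREE → PARK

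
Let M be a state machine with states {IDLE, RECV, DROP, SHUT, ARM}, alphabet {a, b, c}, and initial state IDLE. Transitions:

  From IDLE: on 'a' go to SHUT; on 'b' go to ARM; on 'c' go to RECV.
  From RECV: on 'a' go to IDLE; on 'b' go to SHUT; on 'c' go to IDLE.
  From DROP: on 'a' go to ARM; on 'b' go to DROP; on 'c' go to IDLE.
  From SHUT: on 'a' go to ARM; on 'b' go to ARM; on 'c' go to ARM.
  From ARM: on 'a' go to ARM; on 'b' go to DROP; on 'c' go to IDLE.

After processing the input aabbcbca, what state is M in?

Trace: IDLE -a-> SHUT -a-> ARM -b-> DROP -b-> DROP -c-> IDLE -b-> ARM -c-> IDLE -a-> SHUT

SHUT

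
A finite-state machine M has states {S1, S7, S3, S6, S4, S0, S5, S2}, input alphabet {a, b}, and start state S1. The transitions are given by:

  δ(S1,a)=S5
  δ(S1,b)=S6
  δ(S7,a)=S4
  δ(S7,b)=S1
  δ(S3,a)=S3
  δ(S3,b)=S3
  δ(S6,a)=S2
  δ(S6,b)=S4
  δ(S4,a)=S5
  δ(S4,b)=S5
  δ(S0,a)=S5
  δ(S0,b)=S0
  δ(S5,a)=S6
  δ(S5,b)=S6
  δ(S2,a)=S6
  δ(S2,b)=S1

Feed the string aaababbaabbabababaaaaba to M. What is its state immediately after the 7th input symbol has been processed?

S4

S1 → S5 → S6 → S2 → S1 → S5 → S6 → S4
After 7 symbols: S4.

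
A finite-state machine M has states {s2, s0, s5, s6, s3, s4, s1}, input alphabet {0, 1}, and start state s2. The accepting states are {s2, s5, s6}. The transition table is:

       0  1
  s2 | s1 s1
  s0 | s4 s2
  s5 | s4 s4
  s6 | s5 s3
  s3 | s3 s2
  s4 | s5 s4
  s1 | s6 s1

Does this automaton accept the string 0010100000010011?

No

Trace: s2 -0-> s1 -0-> s6 -1-> s3 -0-> s3 -1-> s2 -0-> s1 -0-> s6 -0-> s5 -0-> s4 -0-> s5 -0-> s4 -1-> s4 -0-> s5 -0-> s4 -1-> s4 -1-> s4
End state s4 is not accepting.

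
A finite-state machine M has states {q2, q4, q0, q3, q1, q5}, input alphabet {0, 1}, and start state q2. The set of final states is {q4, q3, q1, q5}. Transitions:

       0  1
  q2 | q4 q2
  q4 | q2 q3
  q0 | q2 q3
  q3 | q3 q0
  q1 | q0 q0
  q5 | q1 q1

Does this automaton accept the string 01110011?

start at q2
read '0': q2 → q4
read '1': q4 → q3
read '1': q3 → q0
read '1': q0 → q3
read '0': q3 → q3
read '0': q3 → q3
read '1': q3 → q0
read '1': q0 → q3
End state q3 is accepting.

Yes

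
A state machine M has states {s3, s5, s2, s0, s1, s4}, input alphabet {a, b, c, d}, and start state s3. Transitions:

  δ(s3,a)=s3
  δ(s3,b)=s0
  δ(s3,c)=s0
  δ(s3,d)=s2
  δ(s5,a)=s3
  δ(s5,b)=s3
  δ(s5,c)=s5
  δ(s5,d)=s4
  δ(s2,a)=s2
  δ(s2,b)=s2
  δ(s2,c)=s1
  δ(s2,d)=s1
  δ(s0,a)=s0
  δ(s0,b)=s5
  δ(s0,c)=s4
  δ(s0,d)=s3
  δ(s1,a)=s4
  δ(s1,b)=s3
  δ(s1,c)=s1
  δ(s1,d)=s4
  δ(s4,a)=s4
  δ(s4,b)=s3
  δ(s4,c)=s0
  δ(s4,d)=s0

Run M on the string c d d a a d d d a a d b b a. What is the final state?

s3

Trace: s3 -c-> s0 -d-> s3 -d-> s2 -a-> s2 -a-> s2 -d-> s1 -d-> s4 -d-> s0 -a-> s0 -a-> s0 -d-> s3 -b-> s0 -b-> s5 -a-> s3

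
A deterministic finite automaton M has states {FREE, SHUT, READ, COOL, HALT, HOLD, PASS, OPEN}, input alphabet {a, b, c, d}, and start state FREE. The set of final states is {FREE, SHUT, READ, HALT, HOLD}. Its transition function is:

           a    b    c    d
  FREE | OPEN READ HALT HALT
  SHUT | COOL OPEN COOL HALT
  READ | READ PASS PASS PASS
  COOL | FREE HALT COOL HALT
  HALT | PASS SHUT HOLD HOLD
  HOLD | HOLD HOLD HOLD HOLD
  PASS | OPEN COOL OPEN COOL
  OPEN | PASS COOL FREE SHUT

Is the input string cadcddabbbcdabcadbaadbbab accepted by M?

Yes

start at FREE
read 'c': FREE → HALT
read 'a': HALT → PASS
read 'd': PASS → COOL
read 'c': COOL → COOL
read 'd': COOL → HALT
read 'd': HALT → HOLD
read 'a': HOLD → HOLD
read 'b': HOLD → HOLD
read 'b': HOLD → HOLD
read 'b': HOLD → HOLD
read 'c': HOLD → HOLD
read 'd': HOLD → HOLD
read 'a': HOLD → HOLD
read 'b': HOLD → HOLD
read 'c': HOLD → HOLD
read 'a': HOLD → HOLD
read 'd': HOLD → HOLD
read 'b': HOLD → HOLD
read 'a': HOLD → HOLD
read 'a': HOLD → HOLD
read 'd': HOLD → HOLD
read 'b': HOLD → HOLD
read 'b': HOLD → HOLD
read 'a': HOLD → HOLD
read 'b': HOLD → HOLD
End state HOLD is accepting.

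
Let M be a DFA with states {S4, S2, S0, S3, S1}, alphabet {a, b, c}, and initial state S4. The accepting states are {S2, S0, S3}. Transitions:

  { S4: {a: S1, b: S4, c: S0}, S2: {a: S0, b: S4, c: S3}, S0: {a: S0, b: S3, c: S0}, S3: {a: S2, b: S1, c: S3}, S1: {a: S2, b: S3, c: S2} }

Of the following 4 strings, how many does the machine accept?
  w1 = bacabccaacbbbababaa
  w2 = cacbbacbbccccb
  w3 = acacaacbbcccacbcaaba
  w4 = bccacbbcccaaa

3

w1: Trace: S4 -b-> S4 -a-> S1 -c-> S2 -a-> S0 -b-> S3 -c-> S3 -c-> S3 -a-> S2 -a-> S0 -c-> S0 -b-> S3 -b-> S1 -b-> S3 -a-> S2 -b-> S4 -a-> S1 -b-> S3 -a-> S2 -a-> S0  → end S0, accepted
w2: Trace: S4 -c-> S0 -a-> S0 -c-> S0 -b-> S3 -b-> S1 -a-> S2 -c-> S3 -b-> S1 -b-> S3 -c-> S3 -c-> S3 -c-> S3 -c-> S3 -b-> S1  → end S1, rejected
w3: Trace: S4 -a-> S1 -c-> S2 -a-> S0 -c-> S0 -a-> S0 -a-> S0 -c-> S0 -b-> S3 -b-> S1 -c-> S2 -c-> S3 -c-> S3 -a-> S2 -c-> S3 -b-> S1 -c-> S2 -a-> S0 -a-> S0 -b-> S3 -a-> S2  → end S2, accepted
w4: Trace: S4 -b-> S4 -c-> S0 -c-> S0 -a-> S0 -c-> S0 -b-> S3 -b-> S1 -c-> S2 -c-> S3 -c-> S3 -a-> S2 -a-> S0 -a-> S0  → end S0, accepted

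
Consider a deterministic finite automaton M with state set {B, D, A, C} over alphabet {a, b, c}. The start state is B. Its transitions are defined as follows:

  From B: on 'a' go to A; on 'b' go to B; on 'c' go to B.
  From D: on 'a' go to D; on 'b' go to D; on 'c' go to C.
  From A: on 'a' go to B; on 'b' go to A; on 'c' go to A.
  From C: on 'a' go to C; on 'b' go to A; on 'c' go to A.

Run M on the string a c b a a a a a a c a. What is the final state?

start at B
read 'a': B → A
read 'c': A → A
read 'b': A → A
read 'a': A → B
read 'a': B → A
read 'a': A → B
read 'a': B → A
read 'a': A → B
read 'a': B → A
read 'c': A → A
read 'a': A → B

B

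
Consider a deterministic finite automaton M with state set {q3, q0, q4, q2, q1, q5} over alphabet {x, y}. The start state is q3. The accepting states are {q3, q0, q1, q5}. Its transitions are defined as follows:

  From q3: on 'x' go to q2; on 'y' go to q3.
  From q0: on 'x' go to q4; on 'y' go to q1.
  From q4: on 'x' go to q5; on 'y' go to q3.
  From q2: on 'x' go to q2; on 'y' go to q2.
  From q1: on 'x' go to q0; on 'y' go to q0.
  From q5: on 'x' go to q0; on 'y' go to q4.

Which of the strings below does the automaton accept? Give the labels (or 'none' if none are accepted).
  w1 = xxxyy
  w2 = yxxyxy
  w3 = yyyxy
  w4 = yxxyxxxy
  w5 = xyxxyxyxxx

w1:
  start at q3
  read 'x': q3 → q2
  read 'x': q2 → q2
  read 'x': q2 → q2
  read 'y': q2 → q2
  read 'y': q2 → q2
  end q2, rejected
w2:
  start at q3
  read 'y': q3 → q3
  read 'x': q3 → q2
  read 'x': q2 → q2
  read 'y': q2 → q2
  read 'x': q2 → q2
  read 'y': q2 → q2
  end q2, rejected
w3:
  start at q3
  read 'y': q3 → q3
  read 'y': q3 → q3
  read 'y': q3 → q3
  read 'x': q3 → q2
  read 'y': q2 → q2
  end q2, rejected
w4:
  start at q3
  read 'y': q3 → q3
  read 'x': q3 → q2
  read 'x': q2 → q2
  read 'y': q2 → q2
  read 'x': q2 → q2
  read 'x': q2 → q2
  read 'x': q2 → q2
  read 'y': q2 → q2
  end q2, rejected
w5:
  start at q3
  read 'x': q3 → q2
  read 'y': q2 → q2
  read 'x': q2 → q2
  read 'x': q2 → q2
  read 'y': q2 → q2
  read 'x': q2 → q2
  read 'y': q2 → q2
  read 'x': q2 → q2
  read 'x': q2 → q2
  read 'x': q2 → q2
  end q2, rejected

none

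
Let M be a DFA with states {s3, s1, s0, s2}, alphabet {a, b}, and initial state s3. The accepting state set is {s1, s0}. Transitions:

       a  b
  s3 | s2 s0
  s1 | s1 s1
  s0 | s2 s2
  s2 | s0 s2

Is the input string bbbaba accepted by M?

Yes

start at s3
read 'b': s3 → s0
read 'b': s0 → s2
read 'b': s2 → s2
read 'a': s2 → s0
read 'b': s0 → s2
read 'a': s2 → s0
End state s0 is accepting.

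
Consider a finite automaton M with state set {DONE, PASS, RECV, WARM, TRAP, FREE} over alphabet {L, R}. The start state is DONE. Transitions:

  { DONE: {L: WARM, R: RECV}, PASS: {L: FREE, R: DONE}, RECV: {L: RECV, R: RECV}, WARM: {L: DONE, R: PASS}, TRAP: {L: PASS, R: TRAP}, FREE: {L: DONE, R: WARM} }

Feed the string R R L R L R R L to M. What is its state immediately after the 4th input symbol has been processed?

Trace: DONE -R-> RECV -R-> RECV -L-> RECV -R-> RECV
After 4 symbols: RECV.

RECV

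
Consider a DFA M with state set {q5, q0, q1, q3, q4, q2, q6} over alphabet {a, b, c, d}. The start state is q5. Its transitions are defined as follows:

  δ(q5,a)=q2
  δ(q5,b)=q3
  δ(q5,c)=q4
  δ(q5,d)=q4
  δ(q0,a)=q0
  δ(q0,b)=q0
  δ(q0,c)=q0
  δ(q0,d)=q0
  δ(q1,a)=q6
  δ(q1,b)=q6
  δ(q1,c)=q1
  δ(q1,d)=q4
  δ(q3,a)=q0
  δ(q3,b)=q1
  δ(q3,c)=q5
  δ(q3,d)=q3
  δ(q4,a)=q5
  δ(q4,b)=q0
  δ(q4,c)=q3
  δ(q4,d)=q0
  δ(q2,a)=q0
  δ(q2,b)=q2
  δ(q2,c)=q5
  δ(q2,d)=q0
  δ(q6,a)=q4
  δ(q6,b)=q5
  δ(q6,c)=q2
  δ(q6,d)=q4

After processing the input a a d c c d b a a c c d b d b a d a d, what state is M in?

q0

q5 → q2 → q0 → q0 → q0 → q0 → q0 → q0 → q0 → q0 → q0 → q0 → q0 → q0 → q0 → q0 → q0 → q0 → q0 → q0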